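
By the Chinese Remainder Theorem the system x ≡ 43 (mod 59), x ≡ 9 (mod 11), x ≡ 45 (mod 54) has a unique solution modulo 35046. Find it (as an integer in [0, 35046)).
The moduli 59, 11, 54 are pairwise coprime, so by the CRT there is a unique solution mod 59·11·54 = 35046.
Solve by successive substitution. Start with x ≡ 43 (mod 59).
  Combine with x ≡ 9 (mod 11): write x = 43 + 59·t and require 43 + 59·t ≡ 9 (mod 11), i.e. 59·t ≡ 9 − 43 ≡ 10 (mod 11). Since 59^(−1) ≡ 3 (mod 11) (59 ≡ 4 (mod 11)), t ≡ 3·10 ≡ 8 (mod 11). So x ≡ 43 + 59·8 = 515 (mod 649).
  Combine with x ≡ 45 (mod 54): write x = 515 + 649·t and require 515 + 649·t ≡ 45 (mod 54), i.e. 649·t ≡ 45 − 515 ≡ 16 (mod 54). Since 649^(−1) ≡ 1 (mod 54) (649 ≡ 1 (mod 54)), t ≡ 1·16 ≡ 16 (mod 54). So x ≡ 515 + 649·16 = 10899 (mod 35046).
Unique solution in [0, 35046): x = 10899.

Final answer: x ≡ 10899 (mod 35046); the representative in [0, 35046) is 10899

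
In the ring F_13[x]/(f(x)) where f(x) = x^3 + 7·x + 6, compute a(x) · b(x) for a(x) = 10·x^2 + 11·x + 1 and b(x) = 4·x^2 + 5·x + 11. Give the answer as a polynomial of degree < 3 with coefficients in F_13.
Multiply as integer polynomials: a · b = 40·x^4 + 94·x^3 + 169·x^2 + 126·x + 11. Reducing coefficients mod 13: a · b ≡ x^4 + 3·x^3 + 9·x + 11. Now divide by f(x) = x^3 + 7·x + 6 in F_13[x], eliminating the leading term at each step:
  leading term x^4: subtract (x)·f(x) = x^4 + 7·x^2 + 6·x, leaving 3·x^3 + 6·x^2 + 3·x + 11 (coefficients mod 13)
  leading term 3·x^3: subtract (3)·f(x) = 3·x^3 + 8·x + 5, leaving 6·x^2 + 8·x + 6 (coefficients mod 13)
The degree is now < 3, so this is the remainder. Hence a · b ≡ 6·x^2 + 8·x + 6 in F_13[x]/(f).

Final answer: a · b ≡ 6·x^2 + 8·x + 6 (mod f(x))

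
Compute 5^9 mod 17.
12

Use repeated squaring. Binary(9) = 1001. Walk through the bits of the exponent 9 left-to-right: at each bit after the leading one, square the running value, then multiply by 5 if the bit is 1 (always reducing mod 17):
  bit 1 = 1 (leading): start with 5.
  bit 2 = 0: square 5^2 = 25 ≡ 8 (mod 17).
  bit 3 = 0: square 8^2 = 64 ≡ 13 (mod 17).
  bit 4 = 1: square 13^2 = 169 ≡ 16; bit is 1, so multiply 16·5 = 80 ≡ 12 (mod 17).
Final value: 5^9 ≡ 12 (mod 17).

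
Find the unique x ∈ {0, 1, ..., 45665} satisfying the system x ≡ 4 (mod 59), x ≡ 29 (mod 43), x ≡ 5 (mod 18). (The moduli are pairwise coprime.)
x ≡ 5963 (mod 45666); the representative in [0, 45666) is 5963

The moduli 59, 43, 18 are pairwise coprime, so by the CRT there is a unique solution mod 59·43·18 = 45666.
Solve by successive substitution. Start with x ≡ 4 (mod 59).
  Combine with x ≡ 29 (mod 43): write x = 4 + 59·t and require 4 + 59·t ≡ 29 (mod 43), i.e. 59·t ≡ 29 − 4 ≡ 25 (mod 43). Since 59^(−1) ≡ 35 (mod 43) (59 ≡ 16 (mod 43)), t ≡ 35·25 ≡ 15 (mod 43). So x ≡ 4 + 59·15 = 889 (mod 2537).
  Combine with x ≡ 5 (mod 18): write x = 889 + 2537·t and require 889 + 2537·t ≡ 5 (mod 18), i.e. 2537·t ≡ 5 − 889 ≡ 16 (mod 18). Since 2537^(−1) ≡ 17 (mod 18) (2537 ≡ 17 (mod 18)), t ≡ 17·16 ≡ 2 (mod 18). So x ≡ 889 + 2537·2 = 5963 (mod 45666).
Unique solution in [0, 45666): x = 5963.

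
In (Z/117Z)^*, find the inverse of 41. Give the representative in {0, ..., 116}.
Apply the extended Euclidean algorithm to (117, 41), tracking rows (r, s, t) with s·117 + t·41 = r. Each division r_prev = q·r_cur + r_new produces the new row as (previous row) − q·(current row):
  row A: (117, 1, 0)   [1·117 + 0·41 = 117]
  row B: (41, 0, 1)   [0·117 + 1·41 = 41]
  117 = 2·41 + 35   → row C = row A − 2·row B = (35, 1, −2)   [check: 1·117 − 2·41 = 35]
  41 = 1·35 + 6   → row D = row B − 1·row C = (6, −1, 3)   [check: −1·117 + 3·41 = 6]
  35 = 5·6 + 5   → row E = row C − 5·row D = (5, 6, −17)   [check: 6·117 − 17·41 = 5]
  6 = 1·5 + 1   → row F = row D − 1·row E = (1, −7, 20)   [check: −7·117 + 20·41 = 1]
  5 = 5·1 + 0   → remainder 0, stop. gcd = 1 (last nonzero row F).
The gcd is 1, so 41 is invertible mod 117. The last nonzero row gives −7·117 + 20·41 = 1, so t = 20. So 41^(−1) ≡ 20 (mod 117). Verify: 41 · 20 = 820 ≡ 1 (mod 117). ✓

Final answer: 41^(−1) ≡ 20 (mod 117)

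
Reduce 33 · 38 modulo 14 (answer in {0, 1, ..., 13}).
8

Reduce the factors first: 33 ≡ 5, 38 ≡ 10 (mod 14), so 33 · 38 ≡ 5 · 10 (mod 14). 5 · 10 = 50. Dividing by 14: 50 = 3·14 + 8. So (33 · 38) mod 14 = 8.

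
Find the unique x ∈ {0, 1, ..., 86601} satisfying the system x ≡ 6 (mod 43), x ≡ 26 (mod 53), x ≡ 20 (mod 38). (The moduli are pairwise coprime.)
x ≡ 31826 (mod 86602); the representative in [0, 86602) is 31826

The moduli 43, 53, 38 are pairwise coprime, so by the CRT there is a unique solution mod 43·53·38 = 86602.
Solve by successive substitution. Start with x ≡ 6 (mod 43).
  Combine with x ≡ 26 (mod 53): write x = 6 + 43·t and require 6 + 43·t ≡ 26 (mod 53), i.e. 43·t ≡ 26 − 6 ≡ 20 (mod 53). Since 43^(−1) ≡ 37 (mod 53), t ≡ 37·20 ≡ 51 (mod 53). So x ≡ 6 + 43·51 = 2199 (mod 2279).
  Combine with x ≡ 20 (mod 38): write x = 2199 + 2279·t and require 2199 + 2279·t ≡ 20 (mod 38), i.e. 2279·t ≡ 20 − 2199 ≡ 25 (mod 38). Since 2279^(−1) ≡ 37 (mod 38) (2279 ≡ 37 (mod 38)), t ≡ 37·25 ≡ 13 (mod 38). So x ≡ 2199 + 2279·13 = 31826 (mod 86602).
Unique solution in [0, 86602): x = 31826.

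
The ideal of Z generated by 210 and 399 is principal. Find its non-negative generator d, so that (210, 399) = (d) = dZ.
In the PID Z, (a, b) is generated by gcd(a, b). Compute gcd(399, 210) with the extended Euclidean algorithm, tracking rows (r, s, t) with s·399 + t·210 = r:
  row A: (399, 1, 0)   [1·399 + 0·210 = 399]
  row B: (210, 0, 1)   [0·399 + 1·210 = 210]
  399 = 1·210 + 189   → row C = row A − 1·row B = (189, 1, −1)   [check: 1·399 − 1·210 = 189]
  210 = 1·189 + 21   → row D = row B − 1·row C = (21, −1, 2)   [check: −1·399 + 2·210 = 21]
  189 = 9·21 + 0   → remainder 0, stop. gcd = 21 (last nonzero row D).
So gcd(210, 399) = 21, with Bézout identity −1·399 + 2·210 = 21. Containment (⊇): the Bézout identity exhibits 21 as an element of (210, 399), giving (21) ⊆ (210, 399). Containment (⊆): since 21 | 210 and 21 | 399 (210 = 21·10, 399 = 21·19), every Z-linear combination of 210 and 399 is divisible by 21, so (210, 399) ⊆ (21). Therefore (210, 399) = (21), d = 21.

Final answer: (210, 399) = (21); d = 21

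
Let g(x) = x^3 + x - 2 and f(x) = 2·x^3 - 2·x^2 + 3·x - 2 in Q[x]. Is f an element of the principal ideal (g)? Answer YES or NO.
NO

In Q[x] the ideal (g) consists of all multiples of g, so f ∈ (g) iff g | f, i.e. iff the remainder of f on division by g is 0. Divide f by g (g is monic, so eliminate the leading term of the running remainder at each step):
  leading term 2·x^3: subtract (2)·g(x) = 2·x^3 + 2·x - 4, leaving -2·x^2 + x + 2
The remainder r(x) = -2·x^2 + x + 2 ≠ 0 (and deg r < deg g), so g ∤ f, i.e. f ∉ (g).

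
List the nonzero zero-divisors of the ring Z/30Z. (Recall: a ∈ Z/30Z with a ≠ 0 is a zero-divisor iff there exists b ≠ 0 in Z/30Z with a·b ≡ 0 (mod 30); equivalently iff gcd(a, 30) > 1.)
nonzero zero-divisors of Z/30Z = {2, 3, 4, 5, 6, 8, 9, 10, 12, 14, 15, 16, 18, 20, 21, 22, 24, 25, 26, 27, 28}

An element a ∈ Z/30Z (with a ≠ 0) is a zero-divisor iff gcd(a, 30) > 1 (because a is a unit precisely when gcd(a, n) = 1, and in Z/nZ every nonzero, non-unit element is a zero-divisor). Scan a = 1, ..., 29 and keep those with gcd(a, 30) > 1:
  gcd(2, 30) = 2, gcd(3, 30) = 3, gcd(4, 30) = 2, gcd(5, 30) = 5, gcd(6, 30) = 6, gcd(8, 30) = 2, gcd(9, 30) = 3, gcd(10, 30) = 10, gcd(12, 30) = 6, gcd(14, 30) = 2, gcd(15, 30) = 15, gcd(16, 30) = 2, gcd(18, 30) = 6, gcd(20, 30) = 10, gcd(21, 30) = 3, gcd(22, 30) = 2, gcd(24, 30) = 6, gcd(25, 30) = 5, gcd(26, 30) = 2, gcd(27, 30) = 3, gcd(28, 30) = 2.
All other a ∈ {1, ..., 29} have gcd(a, 30) = 1 and are units. So the nonzero zero-divisors are exactly the 21 values of a appearing in this scan.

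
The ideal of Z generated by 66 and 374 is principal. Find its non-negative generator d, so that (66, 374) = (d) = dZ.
In the PID Z, (a, b) is generated by gcd(a, b). Compute gcd(374, 66) with the extended Euclidean algorithm, tracking rows (r, s, t) with s·374 + t·66 = r:
  row A: (374, 1, 0)   [1·374 + 0·66 = 374]
  row B: (66, 0, 1)   [0·374 + 1·66 = 66]
  374 = 5·66 + 44   → row C = row A − 5·row B = (44, 1, −5)   [check: 1·374 − 5·66 = 44]
  66 = 1·44 + 22   → row D = row B − 1·row C = (22, −1, 6)   [check: −1·374 + 6·66 = 22]
  44 = 2·22 + 0   → remainder 0, stop. gcd = 22 (last nonzero row D).
So gcd(66, 374) = 22, with Bézout identity −1·374 + 6·66 = 22. Containment (⊇): the Bézout identity exhibits 22 as an element of (66, 374), giving (22) ⊆ (66, 374). Containment (⊆): since 22 | 66 and 22 | 374 (66 = 22·3, 374 = 22·17), every Z-linear combination of 66 and 374 is divisible by 22, so (66, 374) ⊆ (22). Therefore (66, 374) = (22), d = 22.

Final answer: (66, 374) = (22); d = 22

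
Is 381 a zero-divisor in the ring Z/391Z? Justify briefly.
gcd(381, 391) = 1, so 381 is a unit in Z/391Z (it has a multiplicative inverse). A unit cannot be a zero-divisor: if 381·b ≡ 0 then multiplying both sides by 381^(−1) gives b ≡ 0. So 381 is not a zero-divisor.

Final answer: NO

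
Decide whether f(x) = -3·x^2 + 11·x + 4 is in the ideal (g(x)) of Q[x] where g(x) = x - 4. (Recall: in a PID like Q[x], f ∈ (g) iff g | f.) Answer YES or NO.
In Q[x] the ideal (g) consists of all multiples of g, so f ∈ (g) iff g | f, i.e. iff the remainder of f on division by g is 0. Divide f by g (g is monic, so eliminate the leading term of the running remainder at each step):
  leading term -3·x^2: subtract (-3·x)·g(x) = -3·x^2 + 12·x, leaving 4 - x
  leading term -x: subtract (-1)·g(x) = 4 - x, leaving 0
The remainder is 0, so f(x) = g(x) · h(x) with h(x) = -3·x - 1. Hence g | f, i.e. f ∈ (g).

Final answer: YES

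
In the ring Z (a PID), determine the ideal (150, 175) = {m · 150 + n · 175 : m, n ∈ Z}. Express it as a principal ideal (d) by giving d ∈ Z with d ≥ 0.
In the PID Z, (a, b) is generated by gcd(a, b). Compute gcd(175, 150) with the extended Euclidean algorithm, tracking rows (r, s, t) with s·175 + t·150 = r:
  row A: (175, 1, 0)   [1·175 + 0·150 = 175]
  row B: (150, 0, 1)   [0·175 + 1·150 = 150]
  175 = 1·150 + 25   → row C = row A − 1·row B = (25, 1, −1)   [check: 1·175 − 1·150 = 25]
  150 = 6·25 + 0   → remainder 0, stop. gcd = 25 (last nonzero row C).
So gcd(150, 175) = 25, with Bézout identity 1·175 − 1·150 = 25. Containment (⊇): the Bézout identity exhibits 25 as an element of (150, 175), giving (25) ⊆ (150, 175). Containment (⊆): since 25 | 150 and 25 | 175 (150 = 25·6, 175 = 25·7), every Z-linear combination of 150 and 175 is divisible by 25, so (150, 175) ⊆ (25). Therefore (150, 175) = (25), d = 25.

Final answer: (150, 175) = (25); d = 25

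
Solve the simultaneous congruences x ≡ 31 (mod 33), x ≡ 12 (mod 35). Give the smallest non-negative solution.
x ≡ 922 (mod 1155); the representative in [0, 1155) is 922

The moduli 33, 35 are pairwise coprime, so by the CRT there is a unique solution mod 33·35 = 1155.
Solve by successive substitution. Start with x ≡ 31 (mod 33).
  Combine with x ≡ 12 (mod 35): write x = 31 + 33·t and require 31 + 33·t ≡ 12 (mod 35), i.e. 33·t ≡ 12 − 31 ≡ 16 (mod 35). Since 33^(−1) ≡ 17 (mod 35), t ≡ 17·16 ≡ 27 (mod 35). So x ≡ 31 + 33·27 = 922 (mod 1155).
Unique solution in [0, 1155): x = 922.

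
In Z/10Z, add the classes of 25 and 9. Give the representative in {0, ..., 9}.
4

Reduce the summands first: 25 ≡ 5 (mod 10), so 25 + 9 ≡ 5 + 9 (mod 10). 5 + 9 = 14; 14 = 1·10 + 4, so (25 + 9) mod 10 = 4.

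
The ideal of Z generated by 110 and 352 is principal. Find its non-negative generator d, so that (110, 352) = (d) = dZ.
(110, 352) = (22); d = 22

In the PID Z, (a, b) is generated by gcd(a, b). Compute gcd(352, 110) with the extended Euclidean algorithm, tracking rows (r, s, t) with s·352 + t·110 = r:
  row A: (352, 1, 0)   [1·352 + 0·110 = 352]
  row B: (110, 0, 1)   [0·352 + 1·110 = 110]
  352 = 3·110 + 22   → row C = row A − 3·row B = (22, 1, −3)   [check: 1·352 − 3·110 = 22]
  110 = 5·22 + 0   → remainder 0, stop. gcd = 22 (last nonzero row C).
So gcd(110, 352) = 22, with Bézout identity 1·352 − 3·110 = 22. Containment (⊇): the Bézout identity exhibits 22 as an element of (110, 352), giving (22) ⊆ (110, 352). Containment (⊆): since 22 | 110 and 22 | 352 (110 = 22·5, 352 = 22·16), every Z-linear combination of 110 and 352 is divisible by 22, so (110, 352) ⊆ (22). Therefore (110, 352) = (22), d = 22.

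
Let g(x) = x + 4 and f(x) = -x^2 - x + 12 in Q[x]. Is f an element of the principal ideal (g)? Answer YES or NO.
YES

In Q[x] the ideal (g) consists of all multiples of g, so f ∈ (g) iff g | f, i.e. iff the remainder of f on division by g is 0. Divide f by g (g is monic, so eliminate the leading term of the running remainder at each step):
  leading term -x^2: subtract (-x)·g(x) = -x^2 - 4·x, leaving 3·x + 12
  leading term 3·x: subtract (3)·g(x) = 3·x + 12, leaving 0
The remainder is 0, so f(x) = g(x) · h(x) with h(x) = 3 - x. Hence g | f, i.e. f ∈ (g).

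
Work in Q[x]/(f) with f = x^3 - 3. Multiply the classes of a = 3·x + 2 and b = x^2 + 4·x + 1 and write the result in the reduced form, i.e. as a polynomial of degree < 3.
a · b ≡ 14·x^2 + 11·x + 11 (mod f(x))

First multiply in Q[x] without reducing: a · b = 3·x^3 + 14·x^2 + 11·x + 2. Now divide by f(x) = x^3 - 3, eliminating the leading term at each step:
  leading term 3·x^3: subtract (3)·f(x) = 3·x^3 - 9, leaving 14·x^2 + 11·x + 11
The degree is now < 3, so this is the remainder. Hence a · b ≡ 14·x^2 + 11·x + 11 in Q[x]/(f).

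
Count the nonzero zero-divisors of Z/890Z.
Z/890Z has 537 nonzero zero-divisors

In Z/890Z each nonzero element is either a unit (gcd with 890 is 1) or a zero-divisor (gcd > 1). The number of units is φ(890): factorise 890 = 2 · 5 · 89, so φ(890) = (2 − 1) · (5 − 1) · (89 − 1) = 1 · 4 · 88 = 352. The nonzero elements number 890 − 1 = 889. Hence the nonzero zero-divisors number 889 − 352 = 537.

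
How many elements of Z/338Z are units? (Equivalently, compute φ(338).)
An element a ∈ Z/338Z is a unit iff gcd(a, 338) = 1, so the number of units is φ(338). φ is multiplicative, with φ(p^e) = p^e − p^(e−1). Factorise 338 = 2 · 13^2. Then
  φ(338) = (2 − 1) · (13^2 − 13^1) = 1 · 156 = 156.

Final answer: Z/338Z has φ(338) = 156 units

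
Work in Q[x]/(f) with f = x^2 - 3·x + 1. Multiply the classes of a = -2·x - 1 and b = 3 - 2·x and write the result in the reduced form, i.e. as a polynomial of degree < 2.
a · b ≡ 8·x - 7 (mod f(x))

First multiply in Q[x] without reducing: a · b = 4·x^2 - 4·x - 3. Now divide by f(x) = x^2 - 3·x + 1, eliminating the leading term at each step:
  leading term 4·x^2: subtract (4)·f(x) = 4·x^2 - 12·x + 4, leaving 8·x - 7
The degree is now < 2, so this is the remainder. Hence a · b ≡ 8·x - 7 in Q[x]/(f).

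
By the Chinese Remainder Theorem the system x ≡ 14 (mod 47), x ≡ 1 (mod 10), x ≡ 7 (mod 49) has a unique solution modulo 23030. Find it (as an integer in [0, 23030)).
x ≡ 17451 (mod 23030); the representative in [0, 23030) is 17451

The moduli 47, 10, 49 are pairwise coprime, so by the CRT there is a unique solution mod 47·10·49 = 23030.
Solve by successive substitution. Start with x ≡ 14 (mod 47).
  Combine with x ≡ 1 (mod 10): write x = 14 + 47·t and require 14 + 47·t ≡ 1 (mod 10), i.e. 47·t ≡ 1 − 14 ≡ 7 (mod 10). Since 47^(−1) ≡ 3 (mod 10) (47 ≡ 7 (mod 10)), t ≡ 3·7 ≡ 1 (mod 10). So x ≡ 14 + 47·1 = 61 (mod 470).
  Combine with x ≡ 7 (mod 49): write x = 61 + 470·t and require 61 + 470·t ≡ 7 (mod 49), i.e. 470·t ≡ 7 − 61 ≡ 44 (mod 49). Since 470^(−1) ≡ 22 (mod 49) (470 ≡ 29 (mod 49)), t ≡ 22·44 ≡ 37 (mod 49). So x ≡ 61 + 470·37 = 17451 (mod 23030).
Unique solution in [0, 23030): x = 17451.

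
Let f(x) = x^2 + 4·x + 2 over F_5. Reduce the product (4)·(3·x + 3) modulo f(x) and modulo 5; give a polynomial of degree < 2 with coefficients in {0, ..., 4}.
Multiply as integer polynomials: a · b = 12·x + 12. Reducing coefficients mod 5: a · b ≡ 2·x + 2. This already has degree < 2, so no reduction by f is needed. Hence a · b ≡ 2·x + 2 in F_5[x]/(f).

Final answer: a · b ≡ 2·x + 2 (mod f(x))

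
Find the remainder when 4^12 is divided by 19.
Use repeated squaring. Binary(12) = 1100. Walk through the bits of the exponent 12 left-to-right: at each bit after the leading one, square the running value, then multiply by 4 if the bit is 1 (always reducing mod 19):
  bit 1 = 1 (leading): start with 4.
  bit 2 = 1: square 4^2 = 16; bit is 1, so multiply 16·4 = 64 ≡ 7 (mod 19).
  bit 3 = 0: square 7^2 = 49 ≡ 11 (mod 19).
  bit 4 = 0: square 11^2 = 121 ≡ 7 (mod 19).
Final value: 4^12 ≡ 7 (mod 19).

Final answer: 7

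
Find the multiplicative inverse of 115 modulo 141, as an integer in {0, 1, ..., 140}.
115^(−1) ≡ 103 (mod 141)

Apply the extended Euclidean algorithm to (141, 115), tracking rows (r, s, t) with s·141 + t·115 = r. Each division r_prev = q·r_cur + r_new produces the new row as (previous row) − q·(current row):
  row A: (141, 1, 0)   [1·141 + 0·115 = 141]
  row B: (115, 0, 1)   [0·141 + 1·115 = 115]
  141 = 1·115 + 26   → row C = row A − 1·row B = (26, 1, −1)   [check: 1·141 − 1·115 = 26]
  115 = 4·26 + 11   → row D = row B − 4·row C = (11, −4, 5)   [check: −4·141 + 5·115 = 11]
  26 = 2·11 + 4   → row E = row C − 2·row D = (4, 9, −11)   [check: 9·141 − 11·115 = 4]
  11 = 2·4 + 3   → row F = row D − 2·row E = (3, −22, 27)   [check: −22·141 + 27·115 = 3]
  4 = 1·3 + 1   → row G = row E − 1·row F = (1, 31, −38)   [check: 31·141 − 38·115 = 1]
  3 = 3·1 + 0   → remainder 0, stop. gcd = 1 (last nonzero row G).
The gcd is 1, so 115 is invertible mod 141. The last nonzero row gives 31·141 − 38·115 = 1, so t = −38. So 115^(−1) ≡ −38 ≡ 103 (mod 141). Verify: 115 · 103 = 11845 ≡ 1 (mod 141). ✓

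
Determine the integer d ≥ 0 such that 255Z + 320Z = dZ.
In the PID Z, (a, b) is generated by gcd(a, b). Compute gcd(320, 255) with the extended Euclidean algorithm, tracking rows (r, s, t) with s·320 + t·255 = r:
  row A: (320, 1, 0)   [1·320 + 0·255 = 320]
  row B: (255, 0, 1)   [0·320 + 1·255 = 255]
  320 = 1·255 + 65   → row C = row A − 1·row B = (65, 1, −1)   [check: 1·320 − 1·255 = 65]
  255 = 3·65 + 60   → row D = row B − 3·row C = (60, −3, 4)   [check: −3·320 + 4·255 = 60]
  65 = 1·60 + 5   → row E = row C − 1·row D = (5, 4, −5)   [check: 4·320 − 5·255 = 5]
  60 = 12·5 + 0   → remainder 0, stop. gcd = 5 (last nonzero row E).
So gcd(255, 320) = 5, with Bézout identity 4·320 − 5·255 = 5. Containment (⊇): the Bézout identity exhibits 5 as an element of (255, 320), giving (5) ⊆ (255, 320). Containment (⊆): since 5 | 255 and 5 | 320 (255 = 5·51, 320 = 5·64), every Z-linear combination of 255 and 320 is divisible by 5, so (255, 320) ⊆ (5). Therefore (255, 320) = (5), d = 5.

Final answer: (255, 320) = (5); d = 5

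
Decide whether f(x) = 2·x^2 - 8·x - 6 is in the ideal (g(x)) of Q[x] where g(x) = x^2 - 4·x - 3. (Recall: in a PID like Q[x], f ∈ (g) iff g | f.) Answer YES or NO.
In Q[x] the ideal (g) consists of all multiples of g, so f ∈ (g) iff g | f, i.e. iff the remainder of f on division by g is 0. Divide f by g (g is monic, so eliminate the leading term of the running remainder at each step):
  leading term 2·x^2: subtract (2)·g(x) = 2·x^2 - 8·x - 6, leaving 0
The remainder is 0, so f(x) = g(x) · h(x) with h(x) = 2. Hence g | f, i.e. f ∈ (g).

Final answer: YES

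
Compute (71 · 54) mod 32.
26

Reduce the factors first: 71 ≡ 7, 54 ≡ 22 (mod 32), so 71 · 54 ≡ 7 · 22 (mod 32). 7 · 22 = 154. Dividing by 32: 154 = 4·32 + 26. So (71 · 54) mod 32 = 26.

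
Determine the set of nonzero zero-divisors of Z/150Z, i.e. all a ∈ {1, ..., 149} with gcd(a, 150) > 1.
nonzero zero-divisors of Z/150Z = {2, 3, 4, 5, 6, 8, 9, 10, 12, 14, 15, 16, 18, 20, 21, 22, 24, 25, 26, 27, 28, 30, 32, 33, 34, 35, 36, 38, 39, 40, 42, 44, 45, 46, 48, 50, 51, 52, 54, 55, 56, 57, 58, 60, 62, 63, 64, 65, 66, 68, 69, 70, 72, 74, 75, 76, 78, 80, 81, 82, 84, 85, 86, 87, 88, 90, 92, 93, 94, 95, 96, 98, 99, 100, 102, 104, 105, 106, 108, 110, 111, 112, 114, 115, 116, 117, 118, 120, 122, 123, 124, 125, 126, 128, 129, 130, 132, 134, 135, 136, 138, 140, 141, 142, 144, 145, 146, 147, 148}

An element a ∈ Z/150Z (with a ≠ 0) is a zero-divisor iff gcd(a, 150) > 1 (because a is a unit precisely when gcd(a, n) = 1, and in Z/nZ every nonzero, non-unit element is a zero-divisor). Scan a = 1, ..., 149 and keep those with gcd(a, 150) > 1:
  gcd(2, 150) = 2, gcd(3, 150) = 3, gcd(4, 150) = 2, gcd(5, 150) = 5, gcd(6, 150) = 6, gcd(8, 150) = 2, gcd(9, 150) = 3, gcd(10, 150) = 10, gcd(12, 150) = 6, gcd(14, 150) = 2, gcd(15, 150) = 15, gcd(16, 150) = 2, gcd(18, 150) = 6, gcd(20, 150) = 10, gcd(21, 150) = 3, gcd(22, 150) = 2, gcd(24, 150) = 6, gcd(25, 150) = 25, gcd(26, 150) = 2, gcd(27, 150) = 3, gcd(28, 150) = 2, gcd(30, 150) = 30, gcd(32, 150) = 2, gcd(33, 150) = 3, gcd(34, 150) = 2, gcd(35, 150) = 5, gcd(36, 150) = 6, gcd(38, 150) = 2, gcd(39, 150) = 3, gcd(40, 150) = 10, gcd(42, 150) = 6, gcd(44, 150) = 2, gcd(45, 150) = 15, gcd(46, 150) = 2, gcd(48, 150) = 6, gcd(50, 150) = 50, gcd(51, 150) = 3, gcd(52, 150) = 2, gcd(54, 150) = 6, gcd(55, 150) = 5, gcd(56, 150) = 2, gcd(57, 150) = 3, gcd(58, 150) = 2, gcd(60, 150) = 30, gcd(62, 150) = 2, gcd(63, 150) = 3, gcd(64, 150) = 2, gcd(65, 150) = 5, gcd(66, 150) = 6, gcd(68, 150) = 2, gcd(69, 150) = 3, gcd(70, 150) = 10, gcd(72, 150) = 6, gcd(74, 150) = 2, gcd(75, 150) = 75, gcd(76, 150) = 2, gcd(78, 150) = 6, gcd(80, 150) = 10, gcd(81, 150) = 3, gcd(82, 150) = 2, gcd(84, 150) = 6, gcd(85, 150) = 5, gcd(86, 150) = 2, gcd(87, 150) = 3, gcd(88, 150) = 2, gcd(90, 150) = 30, gcd(92, 150) = 2, gcd(93, 150) = 3, gcd(94, 150) = 2, gcd(95, 150) = 5, gcd(96, 150) = 6, gcd(98, 150) = 2, gcd(99, 150) = 3, gcd(100, 150) = 50, gcd(102, 150) = 6, gcd(104, 150) = 2, gcd(105, 150) = 15, gcd(106, 150) = 2, gcd(108, 150) = 6, gcd(110, 150) = 10, gcd(111, 150) = 3, gcd(112, 150) = 2, gcd(114, 150) = 6, gcd(115, 150) = 5, gcd(116, 150) = 2, gcd(117, 150) = 3, gcd(118, 150) = 2, gcd(120, 150) = 30, gcd(122, 150) = 2, gcd(123, 150) = 3, gcd(124, 150) = 2, gcd(125, 150) = 25, gcd(126, 150) = 6, gcd(128, 150) = 2, gcd(129, 150) = 3, gcd(130, 150) = 10, gcd(132, 150) = 6, gcd(134, 150) = 2, gcd(135, 150) = 15, gcd(136, 150) = 2, gcd(138, 150) = 6, gcd(140, 150) = 10, gcd(141, 150) = 3, gcd(142, 150) = 2, gcd(144, 150) = 6, gcd(145, 150) = 5, gcd(146, 150) = 2, gcd(147, 150) = 3, gcd(148, 150) = 2.
All other a ∈ {1, ..., 149} have gcd(a, 150) = 1 and are units. So the nonzero zero-divisors are exactly the 109 values of a appearing in this scan.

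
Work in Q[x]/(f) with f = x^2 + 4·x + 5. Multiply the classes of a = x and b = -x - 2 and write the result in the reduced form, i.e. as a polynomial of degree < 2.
First multiply in Q[x] without reducing: a · b = -x^2 - 2·x. Now divide by f(x) = x^2 + 4·x + 5, eliminating the leading term at each step:
  leading term -x^2: subtract (-1)·f(x) = -x^2 - 4·x - 5, leaving 2·x + 5
The degree is now < 2, so this is the remainder. Hence a · b ≡ 2·x + 5 in Q[x]/(f).

Final answer: a · b ≡ 2·x + 5 (mod f(x))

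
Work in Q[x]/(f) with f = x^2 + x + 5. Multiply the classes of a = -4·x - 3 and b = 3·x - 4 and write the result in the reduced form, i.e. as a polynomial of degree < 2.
a · b ≡ 19·x + 72 (mod f(x))

First multiply in Q[x] without reducing: a · b = -12·x^2 + 7·x + 12. Now divide by f(x) = x^2 + x + 5, eliminating the leading term at each step:
  leading term -12·x^2: subtract (-12)·f(x) = -12·x^2 - 12·x - 60, leaving 19·x + 72
The degree is now < 2, so this is the remainder. Hence a · b ≡ 19·x + 72 in Q[x]/(f).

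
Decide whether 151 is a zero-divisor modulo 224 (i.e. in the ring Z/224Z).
NO

gcd(151, 224) = 1, so 151 is a unit in Z/224Z (it has a multiplicative inverse). A unit cannot be a zero-divisor: if 151·b ≡ 0 then multiplying both sides by 151^(−1) gives b ≡ 0. So 151 is not a zero-divisor.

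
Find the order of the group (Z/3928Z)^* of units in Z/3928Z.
(Z/3928Z)^* consists of the classes a with gcd(a, 3928) = 1, so its order is φ(3928). φ is multiplicative, with φ(p^e) = p^e − p^(e−1). Factorise 3928 = 2^3 · 491. Then
  φ(3928) = (2^3 − 2^2) · (491 − 1) = 4 · 490 = 1960.
Thus |(Z/3928Z)^*| = 1960.

Final answer: |(Z/3928Z)^*| = 1960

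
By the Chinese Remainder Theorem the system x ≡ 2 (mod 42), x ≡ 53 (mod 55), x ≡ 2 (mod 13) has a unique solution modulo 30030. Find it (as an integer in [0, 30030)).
The moduli 42, 55, 13 are pairwise coprime, so by the CRT there is a unique solution mod 42·55·13 = 30030.
Solve by successive substitution. Start with x ≡ 2 (mod 42).
  Combine with x ≡ 53 (mod 55): write x = 2 + 42·t and require 2 + 42·t ≡ 53 (mod 55), i.e. 42·t ≡ 53 − 2 ≡ 51 (mod 55). Since 42^(−1) ≡ 38 (mod 55), t ≡ 38·51 ≡ 13 (mod 55). So x ≡ 2 + 42·13 = 548 (mod 2310).
  Combine with x ≡ 2 (mod 13): write x = 548 + 2310·t and require 548 + 2310·t ≡ 2 (mod 13), i.e. 2310·t ≡ 2 − 548 ≡ 0 (mod 13). Since 2310^(−1) ≡ 3 (mod 13) (2310 ≡ 9 (mod 13)), t ≡ 3·0 ≡ 0 (mod 13). So x ≡ 548 + 2310·0 = 548 (mod 30030).
Unique solution in [0, 30030): x = 548.

Final answer: x ≡ 548 (mod 30030); the representative in [0, 30030) is 548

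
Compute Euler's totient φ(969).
φ is multiplicative, with φ(p^e) = p^e − p^(e−1). Factorise 969 = 3 · 17 · 19. Then
  φ(969) = (3 − 1) · (17 − 1) · (19 − 1) = 2 · 16 · 18 = 576.

Final answer: φ(969) = 576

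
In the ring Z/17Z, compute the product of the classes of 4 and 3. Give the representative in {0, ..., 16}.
Both factors are already reduced mod 17. 4 · 3 = 12. Dividing by 17: 12 = 0·17 + 12. So (4 · 3) mod 17 = 12.

Final answer: 12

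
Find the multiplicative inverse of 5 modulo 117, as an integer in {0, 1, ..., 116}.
Apply the extended Euclidean algorithm to (117, 5), tracking rows (r, s, t) with s·117 + t·5 = r. Each division r_prev = q·r_cur + r_new produces the new row as (previous row) − q·(current row):
  row A: (117, 1, 0)   [1·117 + 0·5 = 117]
  row B: (5, 0, 1)   [0·117 + 1·5 = 5]
  117 = 23·5 + 2   → row C = row A − 23·row B = (2, 1, −23)   [check: 1·117 − 23·5 = 2]
  5 = 2·2 + 1   → row D = row B − 2·row C = (1, −2, 47)   [check: −2·117 + 47·5 = 1]
  2 = 2·1 + 0   → remainder 0, stop. gcd = 1 (last nonzero row D).
The gcd is 1, so 5 is invertible mod 117. The last nonzero row gives −2·117 + 47·5 = 1, so t = 47. So 5^(−1) ≡ 47 (mod 117). Verify: 5 · 47 = 235 ≡ 1 (mod 117). ✓

Final answer: 5^(−1) ≡ 47 (mod 117)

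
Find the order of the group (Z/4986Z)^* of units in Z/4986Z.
(Z/4986Z)^* consists of the classes a with gcd(a, 4986) = 1, so its order is φ(4986). φ is multiplicative, with φ(p^e) = p^e − p^(e−1). Factorise 4986 = 2 · 3^2 · 277. Then
  φ(4986) = (2 − 1) · (3^2 − 3^1) · (277 − 1) = 1 · 6 · 276 = 1656.
Thus |(Z/4986Z)^*| = 1656.

Final answer: |(Z/4986Z)^*| = 1656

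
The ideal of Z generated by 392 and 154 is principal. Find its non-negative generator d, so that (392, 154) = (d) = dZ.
(392, 154) = (14); d = 14

In the PID Z, (a, b) is generated by gcd(a, b). Compute gcd(392, 154) with the extended Euclidean algorithm, tracking rows (r, s, t) with s·392 + t·154 = r:
  row A: (392, 1, 0)   [1·392 + 0·154 = 392]
  row B: (154, 0, 1)   [0·392 + 1·154 = 154]
  392 = 2·154 + 84   → row C = row A − 2·row B = (84, 1, −2)   [check: 1·392 − 2·154 = 84]
  154 = 1·84 + 70   → row D = row B − 1·row C = (70, −1, 3)   [check: −1·392 + 3·154 = 70]
  84 = 1·70 + 14   → row E = row C − 1·row D = (14, 2, −5)   [check: 2·392 − 5·154 = 14]
  70 = 5·14 + 0   → remainder 0, stop. gcd = 14 (last nonzero row E).
So gcd(392, 154) = 14, with Bézout identity 2·392 − 5·154 = 14. Containment (⊇): the Bézout identity exhibits 14 as an element of (392, 154), giving (14) ⊆ (392, 154). Containment (⊆): since 14 | 392 and 14 | 154 (392 = 14·28, 154 = 14·11), every Z-linear combination of 392 and 154 is divisible by 14, so (392, 154) ⊆ (14). Therefore (392, 154) = (14), d = 14.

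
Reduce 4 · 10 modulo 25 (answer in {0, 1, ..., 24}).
15

Both factors are already reduced mod 25. 4 · 10 = 40. Dividing by 25: 40 = 1·25 + 15. So (4 · 10) mod 25 = 15.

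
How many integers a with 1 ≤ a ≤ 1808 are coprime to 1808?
896

The number of a ∈ {1, ..., 1808} with gcd(a, 1808) = 1 is by definition Euler's totient φ(1808). φ is multiplicative, with φ(p^e) = p^e − p^(e−1). Factorise 1808 = 2^4 · 113. Then
  φ(1808) = (2^4 − 2^3) · (113 − 1) = 8 · 112 = 896.
So there are 896 such integers.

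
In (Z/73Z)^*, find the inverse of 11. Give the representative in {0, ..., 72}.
11^(−1) ≡ 20 (mod 73)

Apply the extended Euclidean algorithm to (73, 11), tracking rows (r, s, t) with s·73 + t·11 = r. Each division r_prev = q·r_cur + r_new produces the new row as (previous row) − q·(current row):
  row A: (73, 1, 0)   [1·73 + 0·11 = 73]
  row B: (11, 0, 1)   [0·73 + 1·11 = 11]
  73 = 6·11 + 7   → row C = row A − 6·row B = (7, 1, −6)   [check: 1·73 − 6·11 = 7]
  11 = 1·7 + 4   → row D = row B − 1·row C = (4, −1, 7)   [check: −1·73 + 7·11 = 4]
  7 = 1·4 + 3   → row E = row C − 1·row D = (3, 2, −13)   [check: 2·73 − 13·11 = 3]
  4 = 1·3 + 1   → row F = row D − 1·row E = (1, −3, 20)   [check: −3·73 + 20·11 = 1]
  3 = 3·1 + 0   → remainder 0, stop. gcd = 1 (last nonzero row F).
The gcd is 1, so 11 is invertible mod 73. The last nonzero row gives −3·73 + 20·11 = 1, so t = 20. So 11^(−1) ≡ 20 (mod 73). Verify: 11 · 20 = 220 ≡ 1 (mod 73). ✓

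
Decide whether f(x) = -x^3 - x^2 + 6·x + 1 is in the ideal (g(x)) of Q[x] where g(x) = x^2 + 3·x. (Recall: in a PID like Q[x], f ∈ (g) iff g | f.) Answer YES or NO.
NO

In Q[x] the ideal (g) consists of all multiples of g, so f ∈ (g) iff g | f, i.e. iff the remainder of f on division by g is 0. Divide f by g (g is monic, so eliminate the leading term of the running remainder at each step):
  leading term -x^3: subtract (-x)·g(x) = -x^3 - 3·x^2, leaving 2·x^2 + 6·x + 1
  leading term 2·x^2: subtract (2)·g(x) = 2·x^2 + 6·x, leaving 1
The remainder r(x) = 1 ≠ 0 (and deg r < deg g), so g ∤ f, i.e. f ∉ (g).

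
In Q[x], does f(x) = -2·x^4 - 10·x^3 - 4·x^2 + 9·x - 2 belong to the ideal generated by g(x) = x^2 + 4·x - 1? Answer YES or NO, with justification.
NO

In Q[x] the ideal (g) consists of all multiples of g, so f ∈ (g) iff g | f, i.e. iff the remainder of f on division by g is 0. Divide f by g (g is monic, so eliminate the leading term of the running remainder at each step):
  leading term -2·x^4: subtract (-2·x^2)·g(x) = -2·x^4 - 8·x^3 + 2·x^2, leaving -2·x^3 - 6·x^2 + 9·x - 2
  leading term -2·x^3: subtract (-2·x)·g(x) = -2·x^3 - 8·x^2 + 2·x, leaving 2·x^2 + 7·x - 2
  leading term 2·x^2: subtract (2)·g(x) = 2·x^2 + 8·x - 2, leaving -x
The remainder r(x) = -x ≠ 0 (and deg r < deg g), so g ∤ f, i.e. f ∉ (g).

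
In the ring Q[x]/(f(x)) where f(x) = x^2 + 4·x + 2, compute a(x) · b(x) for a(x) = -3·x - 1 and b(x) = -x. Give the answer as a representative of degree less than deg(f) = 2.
a · b ≡ -11·x - 6 (mod f(x))

First multiply in Q[x] without reducing: a · b = 3·x^2 + x. Now divide by f(x) = x^2 + 4·x + 2, eliminating the leading term at each step:
  leading term 3·x^2: subtract (3)·f(x) = 3·x^2 + 12·x + 6, leaving -11·x - 6
The degree is now < 2, so this is the remainder. Hence a · b ≡ -11·x - 6 in Q[x]/(f).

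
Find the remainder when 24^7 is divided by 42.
Use repeated squaring. Binary(7) = 111. Walk through the bits of the exponent 7 left-to-right: at each bit after the leading one, square the running value, then multiply by 24 if the bit is 1 (always reducing mod 42):
  bit 1 = 1 (leading): start with 24.
  bit 2 = 1: square 24^2 = 576 ≡ 30; bit is 1, so multiply 30·24 = 720 ≡ 6 (mod 42).
  bit 3 = 1: square 6^2 = 36; bit is 1, so multiply 36·24 = 864 ≡ 24 (mod 42).
Final value: 24^7 ≡ 24 (mod 42).

Final answer: 24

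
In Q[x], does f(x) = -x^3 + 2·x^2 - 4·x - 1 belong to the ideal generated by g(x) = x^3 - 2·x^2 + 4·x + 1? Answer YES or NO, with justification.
YES

In Q[x] the ideal (g) consists of all multiples of g, so f ∈ (g) iff g | f, i.e. iff the remainder of f on division by g is 0. Divide f by g (g is monic, so eliminate the leading term of the running remainder at each step):
  leading term -x^3: subtract (-1)·g(x) = -x^3 + 2·x^2 - 4·x - 1, leaving 0
The remainder is 0, so f(x) = g(x) · h(x) with h(x) = -1. Hence g | f, i.e. f ∈ (g).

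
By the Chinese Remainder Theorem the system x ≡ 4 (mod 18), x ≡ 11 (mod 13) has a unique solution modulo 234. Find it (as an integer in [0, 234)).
The moduli 18, 13 are pairwise coprime, so by the CRT there is a unique solution mod 18·13 = 234.
Solve by successive substitution. Start with x ≡ 4 (mod 18).
  Combine with x ≡ 11 (mod 13): write x = 4 + 18·t and require 4 + 18·t ≡ 11 (mod 13), i.e. 18·t ≡ 11 − 4 ≡ 7 (mod 13). Since 18^(−1) ≡ 8 (mod 13) (18 ≡ 5 (mod 13)), t ≡ 8·7 ≡ 4 (mod 13). So x ≡ 4 + 18·4 = 76 (mod 234).
Unique solution in [0, 234): x = 76.

Final answer: x ≡ 76 (mod 234); the representative in [0, 234) is 76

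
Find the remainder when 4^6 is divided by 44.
Use repeated squaring. Binary(6) = 110. Walk through the bits of the exponent 6 left-to-right: at each bit after the leading one, square the running value, then multiply by 4 if the bit is 1 (always reducing mod 44):
  bit 1 = 1 (leading): start with 4.
  bit 2 = 1: square 4^2 = 16; bit is 1, so multiply 16·4 = 64 ≡ 20 (mod 44).
  bit 3 = 0: square 20^2 = 400 ≡ 4 (mod 44).
Final value: 4^6 ≡ 4 (mod 44).

Final answer: 4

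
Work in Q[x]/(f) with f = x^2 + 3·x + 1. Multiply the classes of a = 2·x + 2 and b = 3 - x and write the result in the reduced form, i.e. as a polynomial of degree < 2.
First multiply in Q[x] without reducing: a · b = -2·x^2 + 4·x + 6. Now divide by f(x) = x^2 + 3·x + 1, eliminating the leading term at each step:
  leading term -2·x^2: subtract (-2)·f(x) = -2·x^2 - 6·x - 2, leaving 10·x + 8
The degree is now < 2, so this is the remainder. Hence a · b ≡ 10·x + 8 in Q[x]/(f).

Final answer: a · b ≡ 10·x + 8 (mod f(x))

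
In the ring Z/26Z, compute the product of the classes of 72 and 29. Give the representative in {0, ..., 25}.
Reduce the factors first: 72 ≡ 20, 29 ≡ 3 (mod 26), so 72 · 29 ≡ 20 · 3 (mod 26). 20 · 3 = 60. Dividing by 26: 60 = 2·26 + 8. So (72 · 29) mod 26 = 8.

Final answer: 8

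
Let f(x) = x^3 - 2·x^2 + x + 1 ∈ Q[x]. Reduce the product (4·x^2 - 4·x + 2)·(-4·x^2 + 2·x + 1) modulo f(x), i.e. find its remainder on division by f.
First multiply in Q[x] without reducing: a · b = -16·x^4 + 24·x^3 - 12·x^2 + 2. Now divide by f(x) = x^3 - 2·x^2 + x + 1, eliminating the leading term at each step:
  leading term -16·x^4: subtract (-16·x)·f(x) = -16·x^4 + 32·x^3 - 16·x^2 - 16·x, leaving -8·x^3 + 4·x^2 + 16·x + 2
  leading term -8·x^3: subtract (-8)·f(x) = -8·x^3 + 16·x^2 - 8·x - 8, leaving -12·x^2 + 24·x + 10
The degree is now < 3, so this is the remainder. Hence a · b ≡ -12·x^2 + 24·x + 10 in Q[x]/(f).

Final answer: a · b ≡ -12·x^2 + 24·x + 10 (mod f(x))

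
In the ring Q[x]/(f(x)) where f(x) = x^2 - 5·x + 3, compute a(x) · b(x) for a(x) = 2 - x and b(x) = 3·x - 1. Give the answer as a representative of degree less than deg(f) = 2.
a · b ≡ 7 - 8·x (mod f(x))

First multiply in Q[x] without reducing: a · b = -3·x^2 + 7·x - 2. Now divide by f(x) = x^2 - 5·x + 3, eliminating the leading term at each step:
  leading term -3·x^2: subtract (-3)·f(x) = -3·x^2 + 15·x - 9, leaving 7 - 8·x
The degree is now < 2, so this is the remainder. Hence a · b ≡ 7 - 8·x in Q[x]/(f).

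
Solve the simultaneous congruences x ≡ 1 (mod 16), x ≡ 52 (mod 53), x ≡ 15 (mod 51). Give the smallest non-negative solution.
x ≡ 16641 (mod 43248); the representative in [0, 43248) is 16641

The moduli 16, 53, 51 are pairwise coprime, so by the CRT there is a unique solution mod 16·53·51 = 43248.
Solve by successive substitution. Start with x ≡ 1 (mod 16).
  Combine with x ≡ 52 (mod 53): write x = 1 + 16·t and require 1 + 16·t ≡ 52 (mod 53), i.e. 16·t ≡ 52 − 1 ≡ 51 (mod 53). Since 16^(−1) ≡ 10 (mod 53), t ≡ 10·51 ≡ 33 (mod 53). So x ≡ 1 + 16·33 = 529 (mod 848).
  Combine with x ≡ 15 (mod 51): write x = 529 + 848·t and require 529 + 848·t ≡ 15 (mod 51), i.e. 848·t ≡ 15 − 529 ≡ 47 (mod 51). Since 848^(−1) ≡ 8 (mod 51) (848 ≡ 32 (mod 51)), t ≡ 8·47 ≡ 19 (mod 51). So x ≡ 529 + 848·19 = 16641 (mod 43248).
Unique solution in [0, 43248): x = 16641.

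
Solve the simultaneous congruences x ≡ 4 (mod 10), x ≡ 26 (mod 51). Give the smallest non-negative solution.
The moduli 10, 51 are pairwise coprime, so by the CRT there is a unique solution mod 10·51 = 510.
Solve by successive substitution. Start with x ≡ 4 (mod 10).
  Combine with x ≡ 26 (mod 51): write x = 4 + 10·t and require 4 + 10·t ≡ 26 (mod 51), i.e. 10·t ≡ 26 − 4 ≡ 22 (mod 51). Since 10^(−1) ≡ 46 (mod 51), t ≡ 46·22 ≡ 43 (mod 51). So x ≡ 4 + 10·43 = 434 (mod 510).
Unique solution in [0, 510): x = 434.

Final answer: x ≡ 434 (mod 510); the representative in [0, 510) is 434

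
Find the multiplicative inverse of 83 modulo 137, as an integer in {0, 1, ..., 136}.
Apply the extended Euclidean algorithm to (137, 83), tracking rows (r, s, t) with s·137 + t·83 = r. Each division r_prev = q·r_cur + r_new produces the new row as (previous row) − q·(current row):
  row A: (137, 1, 0)   [1·137 + 0·83 = 137]
  row B: (83, 0, 1)   [0·137 + 1·83 = 83]
  137 = 1·83 + 54   → row C = row A − 1·row B = (54, 1, −1)   [check: 1·137 − 1·83 = 54]
  83 = 1·54 + 29   → row D = row B − 1·row C = (29, −1, 2)   [check: −1·137 + 2·83 = 29]
  54 = 1·29 + 25   → row E = row C − 1·row D = (25, 2, −3)   [check: 2·137 − 3·83 = 25]
  29 = 1·25 + 4   → row F = row D − 1·row E = (4, −3, 5)   [check: −3·137 + 5·83 = 4]
  25 = 6·4 + 1   → row G = row E − 6·row F = (1, 20, −33)   [check: 20·137 − 33·83 = 1]
  4 = 4·1 + 0   → remainder 0, stop. gcd = 1 (last nonzero row G).
The gcd is 1, so 83 is invertible mod 137. The last nonzero row gives 20·137 − 33·83 = 1, so t = −33. So 83^(−1) ≡ −33 ≡ 104 (mod 137). Verify: 83 · 104 = 8632 ≡ 1 (mod 137). ✓

Final answer: 83^(−1) ≡ 104 (mod 137)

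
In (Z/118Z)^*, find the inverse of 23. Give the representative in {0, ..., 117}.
23^(−1) ≡ 77 (mod 118)

Apply the extended Euclidean algorithm to (118, 23), tracking rows (r, s, t) with s·118 + t·23 = r. Each division r_prev = q·r_cur + r_new produces the new row as (previous row) − q·(current row):
  row A: (118, 1, 0)   [1·118 + 0·23 = 118]
  row B: (23, 0, 1)   [0·118 + 1·23 = 23]
  118 = 5·23 + 3   → row C = row A − 5·row B = (3, 1, −5)   [check: 1·118 − 5·23 = 3]
  23 = 7·3 + 2   → row D = row B − 7·row C = (2, −7, 36)   [check: −7·118 + 36·23 = 2]
  3 = 1·2 + 1   → row E = row C − 1·row D = (1, 8, −41)   [check: 8·118 − 41·23 = 1]
  2 = 2·1 + 0   → remainder 0, stop. gcd = 1 (last nonzero row E).
The gcd is 1, so 23 is invertible mod 118. The last nonzero row gives 8·118 − 41·23 = 1, so t = −41. So 23^(−1) ≡ −41 ≡ 77 (mod 118). Verify: 23 · 77 = 1771 ≡ 1 (mod 118). ✓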